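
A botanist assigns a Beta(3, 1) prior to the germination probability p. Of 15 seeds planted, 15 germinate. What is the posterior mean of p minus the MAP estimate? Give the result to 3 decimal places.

-0.053

Posterior: Beta(3+15, 1+0) = Beta(18, 1).
Since β = 1 ≤ 1 and α > 1, the Beta density is monotone increasing on [0,1]; the mode is at 1.
Mean = 18/(18+1) = 0.947.
Difference = 0.947 − 1.000 = -0.053.
Left-skewed posterior ⇒ mean < mode.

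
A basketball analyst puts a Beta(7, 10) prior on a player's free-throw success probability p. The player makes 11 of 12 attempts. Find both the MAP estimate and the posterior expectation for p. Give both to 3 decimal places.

MAP estimate = 0.630, posterior expectation = 0.621

Posterior: Beta(7+11, 10+1) = Beta(18, 11).
Mode = (18−1)/(18+11−2) = 17/27 = 0.630.
Mean = 18/(18+11) = 18/29 = 0.621.
The posterior is left-skewed, so the mode exceeds the mean.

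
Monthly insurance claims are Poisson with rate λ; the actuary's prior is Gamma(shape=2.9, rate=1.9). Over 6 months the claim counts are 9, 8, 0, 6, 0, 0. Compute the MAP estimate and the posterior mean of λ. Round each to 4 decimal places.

MAP = 3.1519, posterior mean = 3.2785

Σ counts = 23. Posterior: Gamma(shape = 2.9+23 = 25.9, rate = 1.9+6 = 7.9).
Mode = (α−1)/β = 24.9/7.9 = 3.1519.
Mean = α/β = 25.9/7.9 = 3.2785.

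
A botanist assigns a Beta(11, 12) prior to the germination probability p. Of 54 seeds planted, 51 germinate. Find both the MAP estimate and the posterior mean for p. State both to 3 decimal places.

MAP: 0.813. Posterior mean: 0.805.

Posterior: Beta(11+51, 12+3) = Beta(62, 15).
Mode = (62−1)/(62+15−2) = 61/75 = 0.813.
Mean = 62/(62+15) = 62/77 = 0.805.
Mode > mean: the posterior has a left tail.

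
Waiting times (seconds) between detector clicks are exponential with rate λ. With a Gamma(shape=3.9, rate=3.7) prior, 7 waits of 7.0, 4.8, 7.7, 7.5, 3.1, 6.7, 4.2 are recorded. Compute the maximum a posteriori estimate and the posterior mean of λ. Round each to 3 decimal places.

MAP = 0.221, posterior mean = 0.244

Σ times = 41.0. Posterior: Gamma(shape = 3.9+7 = 10.9, rate = 3.7+41.0 = 44.7).
Mode = (α−1)/β = 9.9/44.7 = 0.221.
Mean = α/β = 10.9/44.7 = 0.244.
The mean is pulled above the mode by the posterior's right skew.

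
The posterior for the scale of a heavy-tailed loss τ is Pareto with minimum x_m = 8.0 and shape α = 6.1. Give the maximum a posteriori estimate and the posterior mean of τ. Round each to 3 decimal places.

τ_MAP = 8.000, E[τ|data] = 9.569

The Pareto density is strictly decreasing on [x_m, ∞), so the mode is x_m = 8.000.
Mean = α·x_m/(α−1) = 6.1·8.0/5.1 = 9.569.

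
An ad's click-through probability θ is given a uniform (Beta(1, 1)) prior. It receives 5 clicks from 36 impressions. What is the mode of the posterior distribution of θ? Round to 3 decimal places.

Posterior: Beta(1+5, 1+31) = Beta(6, 32).
Mode = (6−1)/(6+32−2) = 5/36 = 0.139.
Mean = 6/(6+32) = 6/38 = 0.158.
This is the posterior mode — the MAP estimate.

0.139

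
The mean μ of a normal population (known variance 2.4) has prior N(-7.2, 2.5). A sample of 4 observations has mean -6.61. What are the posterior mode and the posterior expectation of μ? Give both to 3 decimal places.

Posterior for μ is Normal. Precision-weighted mean: (1/2.5·-7.2 + 4/2.4·-6.61) / (1/2.5 + 4/2.4) = -6.724.
A Normal posterior is symmetric, so mode = mean.

posterior mode = -6.724, posterior expectation = -6.724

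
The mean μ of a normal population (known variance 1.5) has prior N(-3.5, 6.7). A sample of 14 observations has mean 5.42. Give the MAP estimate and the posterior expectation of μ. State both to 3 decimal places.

Posterior for μ is Normal. Precision-weighted mean: (1/6.7·-3.5 + 14/1.5·5.42) / (1/6.7 + 14/1.5) = 5.280.
A Normal posterior is symmetric, so mode = mean.

μ_MAP = 5.280, E[μ|data] = 5.280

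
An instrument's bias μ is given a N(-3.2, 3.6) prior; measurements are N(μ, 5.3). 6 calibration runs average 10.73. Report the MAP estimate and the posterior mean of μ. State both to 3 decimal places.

Posterior for μ is Normal. Precision-weighted mean: (1/3.6·-3.2 + 6/5.3·10.73) / (1/3.6 + 6/5.3) = 7.985.
A Normal posterior is symmetric, so mode = mean.

MAP = 7.985, posterior mean = 7.985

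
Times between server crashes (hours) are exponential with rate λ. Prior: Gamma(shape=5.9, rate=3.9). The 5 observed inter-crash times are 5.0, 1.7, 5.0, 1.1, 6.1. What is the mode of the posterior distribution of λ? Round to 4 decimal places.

Σ times = 18.9. Posterior: Gamma(shape = 5.9+5 = 10.9, rate = 3.9+18.9 = 22.8).
Mode = (α−1)/β = 9.9/22.8 = 0.4342.
Mean = α/β = 10.9/22.8 = 0.4781.
This is the posterior mode — the MAP estimate.

0.4342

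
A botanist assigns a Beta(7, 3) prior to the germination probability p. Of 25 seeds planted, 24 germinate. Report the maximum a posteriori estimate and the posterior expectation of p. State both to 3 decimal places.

p_MAP = 0.909, E[p|data] = 0.886

Posterior: Beta(7+24, 3+1) = Beta(31, 4).
Mode = (31−1)/(31+4−2) = 30/33 = 0.909.
Mean = 31/(31+4) = 31/35 = 0.886.
The mean is pulled below the mode by the posterior's left skew.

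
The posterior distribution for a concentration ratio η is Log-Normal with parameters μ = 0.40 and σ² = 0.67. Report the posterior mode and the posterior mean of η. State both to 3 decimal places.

MAP = 0.763; posterior mean = 2.085

Mode = exp(μ − σ²) = exp(-0.27) = 0.763.
Mean = exp(μ + σ²/2) = exp(0.735) = 2.085.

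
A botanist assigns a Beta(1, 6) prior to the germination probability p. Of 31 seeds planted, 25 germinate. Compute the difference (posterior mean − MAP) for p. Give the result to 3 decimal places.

-0.010

Posterior: Beta(1+25, 6+6) = Beta(26, 12).
Mode = (26−1)/(26+12−2) = 25/36 = 0.694.
Mean = 26/(26+12) = 26/38 = 0.684.
Difference = 0.684 − 0.694 = -0.010.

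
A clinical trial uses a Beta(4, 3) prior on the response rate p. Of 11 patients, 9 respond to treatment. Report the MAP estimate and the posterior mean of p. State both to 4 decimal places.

MAP = 0.7500; posterior mean = 0.7222

Posterior: Beta(4+9, 3+2) = Beta(13, 5).
Mode = (13−1)/(13+5−2) = 12/16 = 0.7500.
Mean = 13/(13+5) = 13/18 = 0.7222.
The posterior is left-skewed, so the mode exceeds the mean.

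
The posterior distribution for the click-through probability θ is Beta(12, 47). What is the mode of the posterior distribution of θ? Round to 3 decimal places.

Mode = (12−1)/(12+47−2) = 11/57 = 0.193.
Mean = 12/(12+47) = 12/59 = 0.203.
This is the posterior mode — the MAP estimate.

0.193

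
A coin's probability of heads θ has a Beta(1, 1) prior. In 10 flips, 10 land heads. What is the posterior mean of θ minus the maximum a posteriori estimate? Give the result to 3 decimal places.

Posterior: Beta(1+10, 1+0) = Beta(11, 1).
Since β = 1 ≤ 1 and α > 1, the Beta density is monotone increasing on [0,1]; the mode is at 1.
Mean = 11/(11+1) = 0.917.
Difference = 0.917 − 1.000 = -0.083.

-0.083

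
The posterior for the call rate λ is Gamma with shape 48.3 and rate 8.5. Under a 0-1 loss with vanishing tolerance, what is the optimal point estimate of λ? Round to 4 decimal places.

Mode = (α−1)/β = 47.3/8.5 = 5.5647.
Mean = α/β = 48.3/8.5 = 5.6824.
This is the posterior mode — the MAP estimate.

5.5647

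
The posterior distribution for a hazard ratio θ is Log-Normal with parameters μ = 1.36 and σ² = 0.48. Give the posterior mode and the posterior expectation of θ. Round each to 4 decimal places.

Mode = exp(μ − σ²) = exp(0.88) = 2.4109.
Mean = exp(μ + σ²/2) = exp(1.600) = 4.9530.

posterior mode = 2.4109, posterior expectation = 4.9530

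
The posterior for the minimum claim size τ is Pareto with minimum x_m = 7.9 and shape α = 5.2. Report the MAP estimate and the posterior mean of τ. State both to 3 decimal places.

MAP estimate = 7.900, posterior mean = 9.781

The Pareto density is strictly decreasing on [x_m, ∞), so the mode is x_m = 7.900.
Mean = α·x_m/(α−1) = 5.2·7.9/4.2 = 9.781.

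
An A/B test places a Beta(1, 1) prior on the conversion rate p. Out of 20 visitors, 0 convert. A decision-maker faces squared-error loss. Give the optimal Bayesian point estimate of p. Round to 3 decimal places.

Posterior: Beta(1+0, 1+20) = Beta(1, 21).
Since α = 1 ≤ 1 and β > 1, the Beta density is monotone decreasing on [0,1]; the mode is at 0.
Mean = 1/(1+21) = 0.045.
Squared-error loss ⇒ the optimal estimator is the posterior mean.

0.045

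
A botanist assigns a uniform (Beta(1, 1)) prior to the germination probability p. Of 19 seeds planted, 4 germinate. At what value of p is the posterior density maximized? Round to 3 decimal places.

Posterior: Beta(1+4, 1+15) = Beta(5, 16).
Mode = (5−1)/(5+16−2) = 4/19 = 0.211.
With a flat prior the MAP equals the MLE, 4/19.
Mean = 5/(5+16) = 5/21 = 0.238.
This is the posterior mode — the MAP estimate.

0.211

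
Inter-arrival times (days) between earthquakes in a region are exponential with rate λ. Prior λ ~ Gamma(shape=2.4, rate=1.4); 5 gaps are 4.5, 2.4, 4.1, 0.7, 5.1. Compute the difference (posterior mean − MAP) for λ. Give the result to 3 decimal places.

0.055

Σ times = 16.8. Posterior: Gamma(shape = 2.4+5 = 7.4, rate = 1.4+16.8 = 18.2).
Mode = (α−1)/β = 6.4/18.2 = 0.352.
Mean = α/β = 7.4/18.2 = 0.407.
Difference = 0.407 − 0.352 = 0.055.
The mean is pulled above the mode by the posterior's right skew.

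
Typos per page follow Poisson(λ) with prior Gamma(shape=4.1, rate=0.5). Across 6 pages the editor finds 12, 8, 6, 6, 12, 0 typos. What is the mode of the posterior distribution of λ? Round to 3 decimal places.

Σ counts = 44. Posterior: Gamma(shape = 4.1+44 = 48.1, rate = 0.5+6 = 6.5).
Mode = (α−1)/β = 47.1/6.5 = 7.246.
Mean = α/β = 48.1/6.5 = 7.400.
This is the posterior mode — the MAP estimate.

7.246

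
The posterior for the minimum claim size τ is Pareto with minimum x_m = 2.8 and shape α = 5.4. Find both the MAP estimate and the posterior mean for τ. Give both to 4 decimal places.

MAP estimate = 2.8000, posterior mean = 3.4364

The Pareto density is strictly decreasing on [x_m, ∞), so the mode is x_m = 2.8000.
Mean = α·x_m/(α−1) = 5.4·2.8/4.4 = 3.4364.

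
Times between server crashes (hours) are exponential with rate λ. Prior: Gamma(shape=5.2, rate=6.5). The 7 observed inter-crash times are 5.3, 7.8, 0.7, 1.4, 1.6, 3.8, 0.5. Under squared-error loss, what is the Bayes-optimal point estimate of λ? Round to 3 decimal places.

0.442

Σ times = 21.1. Posterior: Gamma(shape = 5.2+7 = 12.2, rate = 6.5+21.1 = 27.6).
Mode = (α−1)/β = 11.2/27.6 = 0.406.
Mean = α/β = 12.2/27.6 = 0.442.
Squared-error loss ⇒ the optimal estimator is the posterior mean.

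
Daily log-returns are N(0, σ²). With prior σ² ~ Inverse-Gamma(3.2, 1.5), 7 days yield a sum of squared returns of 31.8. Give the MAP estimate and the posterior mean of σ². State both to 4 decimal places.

MAP = 2.2597; posterior mean = 3.0526

Posterior: Inverse-Gamma(shape = 3.2+7/2 = 6.7, scale = 1.5+31.8/2 = 17.4).
Mode = β/(α+1) = 17.4/7.7 = 2.2597.
Mean = β/(α−1) = 17.4/5.7 = 3.0526.
Right-skewed posterior ⇒ mode < mean.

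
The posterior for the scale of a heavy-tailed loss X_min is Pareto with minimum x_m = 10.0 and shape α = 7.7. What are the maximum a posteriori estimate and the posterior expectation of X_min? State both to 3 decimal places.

The Pareto density is strictly decreasing on [x_m, ∞), so the mode is x_m = 10.000.
Mean = α·x_m/(α−1) = 7.7·10.0/6.7 = 11.493.
Right-skewed posterior ⇒ mode < mean.

MAP: 10.000. Posterior mean: 11.493.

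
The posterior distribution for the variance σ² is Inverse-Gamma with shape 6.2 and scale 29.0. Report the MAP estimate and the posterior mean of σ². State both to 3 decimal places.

MAP: 4.028. Posterior mean: 5.577.

Mode = β/(α+1) = 29.0/7.2 = 4.028.
Mean = β/(α−1) = 29.0/5.2 = 5.577.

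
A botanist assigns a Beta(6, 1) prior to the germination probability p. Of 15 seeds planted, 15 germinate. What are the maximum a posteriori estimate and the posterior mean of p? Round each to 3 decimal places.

maximum a posteriori estimate = 1.000, posterior mean = 0.955

Posterior: Beta(6+15, 1+0) = Beta(21, 1).
Since β = 1 ≤ 1 and α > 1, the Beta density is monotone increasing on [0,1]; the mode is at 1.
Mean = 21/(21+1) = 0.955.
The posterior is left-skewed, so the mode exceeds the mean.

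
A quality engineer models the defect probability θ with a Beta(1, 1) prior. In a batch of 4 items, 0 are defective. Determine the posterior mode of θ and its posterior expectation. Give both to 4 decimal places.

MAP: 0.0000. Posterior mean: 0.1667.

Posterior: Beta(1+0, 1+4) = Beta(1, 5).
Since α = 1 ≤ 1 and β > 1, the Beta density is monotone decreasing on [0,1]; the mode is at 0.
Mean = 1/(1+5) = 0.1667.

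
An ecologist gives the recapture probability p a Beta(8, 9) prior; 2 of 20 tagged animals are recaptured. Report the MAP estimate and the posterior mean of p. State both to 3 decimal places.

MAP = 0.257, posterior mean = 0.270

Posterior: Beta(8+2, 9+18) = Beta(10, 27).
Mode = (10−1)/(10+27−2) = 9/35 = 0.257.
Mean = 10/(10+27) = 10/37 = 0.270.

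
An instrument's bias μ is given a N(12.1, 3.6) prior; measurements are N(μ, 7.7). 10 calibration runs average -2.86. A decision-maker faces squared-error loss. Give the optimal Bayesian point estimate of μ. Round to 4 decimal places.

-0.2240

Posterior for μ is Normal. Precision-weighted mean: (1/3.6·12.1 + 10/7.7·-2.86) / (1/3.6 + 10/7.7) = -0.2240.
A Normal posterior is symmetric, so mode = mean.
Squared-error loss ⇒ the optimal estimator is the posterior mean.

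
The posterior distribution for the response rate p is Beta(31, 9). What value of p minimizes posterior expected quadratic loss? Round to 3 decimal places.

Mode = (31−1)/(31+9−2) = 30/38 = 0.789.
Mean = 31/(31+9) = 31/40 = 0.775.
Quadratic loss ⇒ the optimal estimator is the posterior mean.

0.775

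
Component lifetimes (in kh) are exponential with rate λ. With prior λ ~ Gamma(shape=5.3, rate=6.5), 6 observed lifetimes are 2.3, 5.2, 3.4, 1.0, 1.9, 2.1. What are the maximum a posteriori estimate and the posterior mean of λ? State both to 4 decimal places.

MAP = 0.4598, posterior mean = 0.5045

Σ times = 15.9. Posterior: Gamma(shape = 5.3+6 = 11.3, rate = 6.5+15.9 = 22.4).
Mode = (α−1)/β = 10.3/22.4 = 0.4598.
Mean = α/β = 11.3/22.4 = 0.5045.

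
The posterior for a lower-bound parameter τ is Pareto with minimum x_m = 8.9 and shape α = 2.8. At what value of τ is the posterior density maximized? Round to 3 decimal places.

8.900

The Pareto density is strictly decreasing on [x_m, ∞), so the mode is x_m = 8.900.
Mean = α·x_m/(α−1) = 2.8·8.9/1.8 = 13.844.
This is the posterior mode — the MAP estimate.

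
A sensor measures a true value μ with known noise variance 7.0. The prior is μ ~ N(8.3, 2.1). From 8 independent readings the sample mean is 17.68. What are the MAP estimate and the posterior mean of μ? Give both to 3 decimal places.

Posterior for μ is Normal. Precision-weighted mean: (1/2.1·8.3 + 8/7.0·17.68) / (1/2.1 + 8/7.0) = 14.921.
A Normal posterior is symmetric, so mode = mean.

MAP estimate = 14.921, posterior mean = 14.921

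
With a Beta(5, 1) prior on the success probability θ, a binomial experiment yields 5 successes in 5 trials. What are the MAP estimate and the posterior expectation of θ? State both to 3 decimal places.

θ_MAP = 1.000, E[θ|data] = 0.909

Posterior: Beta(5+5, 1+0) = Beta(10, 1).
Since β = 1 ≤ 1 and α > 1, the Beta density is monotone increasing on [0,1]; the mode is at 1.
Mean = 10/(10+1) = 0.909.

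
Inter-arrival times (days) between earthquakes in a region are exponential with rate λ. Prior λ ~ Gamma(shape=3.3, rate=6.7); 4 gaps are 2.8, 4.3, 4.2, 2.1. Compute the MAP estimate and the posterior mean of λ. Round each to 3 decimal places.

Σ times = 13.4. Posterior: Gamma(shape = 3.3+4 = 7.3, rate = 6.7+13.4 = 20.1).
Mode = (α−1)/β = 6.3/20.1 = 0.313.
Mean = α/β = 7.3/20.1 = 0.363.

λ_MAP = 0.313, E[λ|data] = 0.363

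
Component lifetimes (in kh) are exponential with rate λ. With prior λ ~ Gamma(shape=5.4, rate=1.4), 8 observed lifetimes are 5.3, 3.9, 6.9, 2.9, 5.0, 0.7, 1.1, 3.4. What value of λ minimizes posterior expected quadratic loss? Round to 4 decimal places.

0.4379

Σ times = 29.2. Posterior: Gamma(shape = 5.4+8 = 13.4, rate = 1.4+29.2 = 30.6).
Mode = (α−1)/β = 12.4/30.6 = 0.4052.
Mean = α/β = 13.4/30.6 = 0.4379.
Quadratic loss ⇒ the optimal estimator is the posterior mean.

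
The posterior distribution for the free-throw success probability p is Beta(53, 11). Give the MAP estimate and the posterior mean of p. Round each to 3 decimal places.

MAP = 0.839, posterior mean = 0.828

Mode = (53−1)/(53+11−2) = 52/62 = 0.839.
Mean = 53/(53+11) = 53/64 = 0.828.
The posterior is left-skewed, so the mode exceeds the mean.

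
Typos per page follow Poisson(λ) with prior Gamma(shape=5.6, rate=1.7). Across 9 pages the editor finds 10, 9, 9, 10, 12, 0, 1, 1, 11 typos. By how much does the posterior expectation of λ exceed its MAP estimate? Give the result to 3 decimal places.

0.093

Σ counts = 63. Posterior: Gamma(shape = 5.6+63 = 68.6, rate = 1.7+9 = 10.7).
Mode = (α−1)/β = 67.6/10.7 = 6.318.
Mean = α/β = 68.6/10.7 = 6.411.
Difference = 6.411 − 6.318 = 0.093.
Mean > mode: the posterior has a right tail.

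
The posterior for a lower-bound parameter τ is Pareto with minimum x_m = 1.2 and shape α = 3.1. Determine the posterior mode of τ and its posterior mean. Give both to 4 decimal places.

τ_MAP = 1.2000, E[τ|data] = 1.7714

The Pareto density is strictly decreasing on [x_m, ∞), so the mode is x_m = 1.2000.
Mean = α·x_m/(α−1) = 3.1·1.2/2.1 = 1.7714.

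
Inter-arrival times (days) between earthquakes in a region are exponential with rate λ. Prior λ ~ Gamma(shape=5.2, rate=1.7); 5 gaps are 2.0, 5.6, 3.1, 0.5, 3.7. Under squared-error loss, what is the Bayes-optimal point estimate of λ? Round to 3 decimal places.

Σ times = 14.9. Posterior: Gamma(shape = 5.2+5 = 10.2, rate = 1.7+14.9 = 16.6).
Mode = (α−1)/β = 9.2/16.6 = 0.554.
Mean = α/β = 10.2/16.6 = 0.614.
Squared-error loss ⇒ the optimal estimator is the posterior mean.

0.614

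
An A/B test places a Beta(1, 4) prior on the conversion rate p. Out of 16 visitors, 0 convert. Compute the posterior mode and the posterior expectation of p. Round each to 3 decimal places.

Posterior: Beta(1+0, 4+16) = Beta(1, 20).
Since α = 1 ≤ 1 and β > 1, the Beta density is monotone decreasing on [0,1]; the mode is at 0.
Mean = 1/(1+20) = 0.048.

posterior mode = 0.000, posterior expectation = 0.048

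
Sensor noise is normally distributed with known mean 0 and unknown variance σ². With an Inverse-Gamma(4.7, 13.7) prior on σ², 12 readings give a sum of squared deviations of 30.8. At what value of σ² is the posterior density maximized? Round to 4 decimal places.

Posterior: Inverse-Gamma(shape = 4.7+12/2 = 10.7, scale = 13.7+30.8/2 = 29.1).
Mode = β/(α+1) = 29.1/11.7 = 2.4872.
Mean = β/(α−1) = 29.1/9.7 = 3.0000.
This is the posterior mode — the MAP estimate.

2.4872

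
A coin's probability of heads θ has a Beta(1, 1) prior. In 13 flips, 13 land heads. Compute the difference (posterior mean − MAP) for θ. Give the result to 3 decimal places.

-0.067

Posterior: Beta(1+13, 1+0) = Beta(14, 1).
Since β = 1 ≤ 1 and α > 1, the Beta density is monotone increasing on [0,1]; the mode is at 1.
Mean = 14/(14+1) = 0.933.
Difference = 0.933 − 1.000 = -0.067.
Left-skewed posterior ⇒ mean < mode.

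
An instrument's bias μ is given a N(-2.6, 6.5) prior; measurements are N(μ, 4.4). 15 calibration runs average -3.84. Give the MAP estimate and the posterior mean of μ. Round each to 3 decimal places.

μ_MAP = -3.786, E[μ|data] = -3.786

Posterior for μ is Normal. Precision-weighted mean: (1/6.5·-2.6 + 15/4.4·-3.84) / (1/6.5 + 15/4.4) = -3.786.
A Normal posterior is symmetric, so mode = mean.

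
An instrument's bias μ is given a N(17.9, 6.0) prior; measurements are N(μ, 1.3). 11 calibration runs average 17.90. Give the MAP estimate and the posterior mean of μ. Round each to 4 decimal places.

Posterior for μ is Normal. Precision-weighted mean: (1/6.0·17.9 + 11/1.3·17.90) / (1/6.0 + 11/1.3) = 17.9000.
A Normal posterior is symmetric, so mode = mean.

MAP = 17.9000, posterior mean = 17.9000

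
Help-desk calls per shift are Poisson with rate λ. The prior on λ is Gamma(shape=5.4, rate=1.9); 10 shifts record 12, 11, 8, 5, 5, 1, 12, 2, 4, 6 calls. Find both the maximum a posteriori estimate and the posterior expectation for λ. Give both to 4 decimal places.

Σ counts = 66. Posterior: Gamma(shape = 5.4+66 = 71.4, rate = 1.9+10 = 11.9).
Mode = (α−1)/β = 70.4/11.9 = 5.9160.
Mean = α/β = 71.4/11.9 = 6.0000.
The posterior is right-skewed, so the mean exceeds the mode.

MAP = 5.9160; posterior mean = 6.0000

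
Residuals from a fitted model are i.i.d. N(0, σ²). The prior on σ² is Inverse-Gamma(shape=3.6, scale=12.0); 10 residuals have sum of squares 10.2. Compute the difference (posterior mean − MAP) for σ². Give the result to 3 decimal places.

Posterior: Inverse-Gamma(shape = 3.6+10/2 = 8.6, scale = 12.0+10.2/2 = 17.1).
Mode = β/(α+1) = 17.1/9.6 = 1.781.
Mean = β/(α−1) = 17.1/7.6 = 2.250.
Difference = 2.250 − 1.781 = 0.469.
Right-skewed posterior ⇒ mode < mean.

0.469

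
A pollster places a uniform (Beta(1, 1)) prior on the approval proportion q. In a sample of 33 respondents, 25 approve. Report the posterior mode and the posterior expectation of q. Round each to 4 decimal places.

Posterior: Beta(1+25, 1+8) = Beta(26, 9).
Mode = (26−1)/(26+9−2) = 25/33 = 0.7576.
With a flat prior the MAP equals the MLE, 25/33.
Mean = 26/(26+9) = 26/35 = 0.7429.
The posterior is left-skewed, so the mode exceeds the mean.

q_MAP = 0.7576, E[q|data] = 0.7429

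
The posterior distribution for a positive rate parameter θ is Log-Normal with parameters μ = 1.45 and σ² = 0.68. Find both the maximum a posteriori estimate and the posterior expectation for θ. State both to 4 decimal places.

MAP: 2.1598. Posterior mean: 5.9895.

Mode = exp(μ − σ²) = exp(0.77) = 2.1598.
Mean = exp(μ + σ²/2) = exp(1.790) = 5.9895.
Mean > mode: the posterior has a right tail.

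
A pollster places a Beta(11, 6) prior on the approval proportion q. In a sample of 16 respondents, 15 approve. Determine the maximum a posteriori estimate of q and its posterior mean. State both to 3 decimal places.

Posterior: Beta(11+15, 6+1) = Beta(26, 7).
Mode = (26−1)/(26+7−2) = 25/31 = 0.806.
Mean = 26/(26+7) = 26/33 = 0.788.

MAP = 0.806, posterior mean = 0.788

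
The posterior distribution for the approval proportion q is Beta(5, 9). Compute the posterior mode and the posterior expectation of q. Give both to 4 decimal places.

Mode = (5−1)/(5+9−2) = 4/12 = 0.3333.
Mean = 5/(5+9) = 5/14 = 0.3571.
Mean > mode: the posterior has a right tail.

q_MAP = 0.3333, E[q|data] = 0.3571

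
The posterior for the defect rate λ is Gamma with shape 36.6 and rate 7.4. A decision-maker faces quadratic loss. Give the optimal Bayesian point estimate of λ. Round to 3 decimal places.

Mode = (α−1)/β = 35.6/7.4 = 4.811.
Mean = α/β = 36.6/7.4 = 4.946.
Quadratic loss ⇒ the optimal estimator is the posterior mean.

4.946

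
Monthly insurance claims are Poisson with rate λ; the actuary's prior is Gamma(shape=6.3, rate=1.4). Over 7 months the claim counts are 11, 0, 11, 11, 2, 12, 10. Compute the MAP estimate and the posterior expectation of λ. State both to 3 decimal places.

Σ counts = 57. Posterior: Gamma(shape = 6.3+57 = 63.3, rate = 1.4+7 = 8.4).
Mode = (α−1)/β = 62.3/8.4 = 7.417.
Mean = α/β = 63.3/8.4 = 7.536.
Mean > mode: the posterior has a right tail.

MAP = 7.417; posterior mean = 7.536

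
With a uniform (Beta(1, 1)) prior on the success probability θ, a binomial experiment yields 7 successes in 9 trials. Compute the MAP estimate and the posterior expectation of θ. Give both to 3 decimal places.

MAP estimate = 0.778, posterior expectation = 0.727

Posterior: Beta(1+7, 1+2) = Beta(8, 3).
Mode = (8−1)/(8+3−2) = 7/9 = 0.778.
With a flat prior the MAP equals the MLE, 7/9.
Mean = 8/(8+3) = 8/11 = 0.727.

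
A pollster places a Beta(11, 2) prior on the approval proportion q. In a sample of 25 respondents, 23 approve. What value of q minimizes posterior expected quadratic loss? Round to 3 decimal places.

Posterior: Beta(11+23, 2+2) = Beta(34, 4).
Mode = (34−1)/(34+4−2) = 33/36 = 0.917.
Mean = 34/(34+4) = 34/38 = 0.895.
Quadratic loss ⇒ the optimal estimator is the posterior mean.

0.895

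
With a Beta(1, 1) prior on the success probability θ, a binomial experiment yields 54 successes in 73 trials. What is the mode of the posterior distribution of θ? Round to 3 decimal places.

Posterior: Beta(1+54, 1+19) = Beta(55, 20).
Mode = (55−1)/(55+20−2) = 54/73 = 0.740.
With a flat prior the MAP equals the MLE, 54/73.
Mean = 55/(55+20) = 55/75 = 0.733.
This is the posterior mode — the MAP estimate.

0.740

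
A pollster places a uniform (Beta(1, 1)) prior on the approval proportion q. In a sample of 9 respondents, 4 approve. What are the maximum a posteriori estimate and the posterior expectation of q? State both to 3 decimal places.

Posterior: Beta(1+4, 1+5) = Beta(5, 6).
Mode = (5−1)/(5+6−2) = 4/9 = 0.444.
Mean = 5/(5+6) = 5/11 = 0.455.
The posterior is right-skewed, so the mean exceeds the mode.

MAP = 0.444, posterior mean = 0.455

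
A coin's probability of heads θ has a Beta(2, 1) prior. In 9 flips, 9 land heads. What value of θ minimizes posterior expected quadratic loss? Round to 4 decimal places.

0.9167

Posterior: Beta(2+9, 1+0) = Beta(11, 1).
Since β = 1 ≤ 1 and α > 1, the Beta density is monotone increasing on [0,1]; the mode is at 1.
Mean = 11/(11+1) = 0.9167.
Quadratic loss ⇒ the optimal estimator is the posterior mean.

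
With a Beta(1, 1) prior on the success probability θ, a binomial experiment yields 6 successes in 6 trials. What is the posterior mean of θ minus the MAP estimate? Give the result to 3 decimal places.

-0.125

Posterior: Beta(1+6, 1+0) = Beta(7, 1).
Since β = 1 ≤ 1 and α > 1, the Beta density is monotone increasing on [0,1]; the mode is at 1.
Mean = 7/(7+1) = 0.875.
Difference = 0.875 − 1.000 = -0.125.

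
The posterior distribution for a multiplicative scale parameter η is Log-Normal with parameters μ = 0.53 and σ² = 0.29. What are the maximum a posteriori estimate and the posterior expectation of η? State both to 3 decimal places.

Mode = exp(μ − σ²) = exp(0.24) = 1.271.
Mean = exp(μ + σ²/2) = exp(0.675) = 1.964.
The mean is pulled above the mode by the posterior's right skew.

MAP: 1.271. Posterior mean: 1.964.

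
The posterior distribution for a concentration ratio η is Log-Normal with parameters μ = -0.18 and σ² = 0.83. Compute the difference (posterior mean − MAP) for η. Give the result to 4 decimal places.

Mode = exp(μ − σ²) = exp(-1.01) = 0.3642.
Mean = exp(μ + σ²/2) = exp(0.235) = 1.2649.
Difference = 1.2649 − 0.3642 = 0.9007.

0.9007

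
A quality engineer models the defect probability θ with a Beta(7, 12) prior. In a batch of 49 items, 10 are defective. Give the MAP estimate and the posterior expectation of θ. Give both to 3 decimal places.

MAP = 0.242; posterior mean = 0.250

Posterior: Beta(7+10, 12+39) = Beta(17, 51).
Mode = (17−1)/(17+51−2) = 16/66 = 0.242.
Mean = 17/(17+51) = 17/68 = 0.250.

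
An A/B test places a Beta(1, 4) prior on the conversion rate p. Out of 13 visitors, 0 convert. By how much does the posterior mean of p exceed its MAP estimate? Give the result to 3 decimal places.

0.056

Posterior: Beta(1+0, 4+13) = Beta(1, 17).
Since α = 1 ≤ 1 and β > 1, the Beta density is monotone decreasing on [0,1]; the mode is at 0.
Mean = 1/(1+17) = 0.056.
Difference = 0.056 − 0.000 = 0.056.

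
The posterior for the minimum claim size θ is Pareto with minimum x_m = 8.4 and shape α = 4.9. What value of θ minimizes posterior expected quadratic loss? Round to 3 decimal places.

The Pareto density is strictly decreasing on [x_m, ∞), so the mode is x_m = 8.400.
Mean = α·x_m/(α−1) = 4.9·8.4/3.9 = 10.554.
Quadratic loss ⇒ the optimal estimator is the posterior mean.

10.554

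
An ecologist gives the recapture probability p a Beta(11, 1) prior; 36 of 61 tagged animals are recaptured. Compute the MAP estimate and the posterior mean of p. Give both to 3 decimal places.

MAP = 0.648; posterior mean = 0.644

Posterior: Beta(11+36, 1+25) = Beta(47, 26).
Mode = (47−1)/(47+26−2) = 46/71 = 0.648.
Mean = 47/(47+26) = 47/73 = 0.644.
Mode > mean: the posterior has a left tail.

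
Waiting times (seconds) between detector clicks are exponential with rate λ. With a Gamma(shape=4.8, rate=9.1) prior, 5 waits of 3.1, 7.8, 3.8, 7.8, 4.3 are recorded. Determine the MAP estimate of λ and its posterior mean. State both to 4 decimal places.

λ_MAP = 0.2451, E[λ|data] = 0.2730

Σ times = 26.8. Posterior: Gamma(shape = 4.8+5 = 9.8, rate = 9.1+26.8 = 35.9).
Mode = (α−1)/β = 8.8/35.9 = 0.2451.
Mean = α/β = 9.8/35.9 = 0.2730.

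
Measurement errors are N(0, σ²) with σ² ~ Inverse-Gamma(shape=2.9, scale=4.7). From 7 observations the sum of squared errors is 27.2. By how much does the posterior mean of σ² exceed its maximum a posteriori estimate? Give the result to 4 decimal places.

Posterior: Inverse-Gamma(shape = 2.9+7/2 = 6.4, scale = 4.7+27.2/2 = 18.3).
Mode = β/(α+1) = 18.3/7.4 = 2.4730.
Mean = β/(α−1) = 18.3/5.4 = 3.3889.
Difference = 3.3889 − 2.4730 = 0.9159.

0.9159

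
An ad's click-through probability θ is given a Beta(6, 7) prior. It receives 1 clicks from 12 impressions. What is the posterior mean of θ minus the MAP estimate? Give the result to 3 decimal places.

0.019

Posterior: Beta(6+1, 7+11) = Beta(7, 18).
Mode = (7−1)/(7+18−2) = 6/23 = 0.261.
Mean = 7/(7+18) = 7/25 = 0.280.
Difference = 0.280 − 0.261 = 0.019.
Mean > mode: the posterior has a right tail.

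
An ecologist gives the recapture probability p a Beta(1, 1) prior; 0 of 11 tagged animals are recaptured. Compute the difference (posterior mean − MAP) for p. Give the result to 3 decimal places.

Posterior: Beta(1+0, 1+11) = Beta(1, 12).
Since α = 1 ≤ 1 and β > 1, the Beta density is monotone decreasing on [0,1]; the mode is at 0.
Mean = 1/(1+12) = 0.077.
Difference = 0.077 − 0.000 = 0.077.
The posterior is right-skewed, so the mean exceeds the mode.

0.077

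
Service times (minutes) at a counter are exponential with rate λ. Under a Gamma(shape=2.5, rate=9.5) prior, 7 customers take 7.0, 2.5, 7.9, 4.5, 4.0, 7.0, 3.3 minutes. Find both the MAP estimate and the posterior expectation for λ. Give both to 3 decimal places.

Σ times = 36.2. Posterior: Gamma(shape = 2.5+7 = 9.5, rate = 9.5+36.2 = 45.7).
Mode = (α−1)/β = 8.5/45.7 = 0.186.
Mean = α/β = 9.5/45.7 = 0.208.
The posterior is right-skewed, so the mean exceeds the mode.

MAP estimate = 0.186, posterior expectation = 0.208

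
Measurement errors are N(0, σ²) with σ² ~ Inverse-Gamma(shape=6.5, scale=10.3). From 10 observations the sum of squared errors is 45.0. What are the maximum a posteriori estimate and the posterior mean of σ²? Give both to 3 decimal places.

MAP = 2.624; posterior mean = 3.124

Posterior: Inverse-Gamma(shape = 6.5+10/2 = 11.5, scale = 10.3+45.0/2 = 32.8).
Mode = β/(α+1) = 32.8/12.5 = 2.624.
Mean = β/(α−1) = 32.8/10.5 = 3.124.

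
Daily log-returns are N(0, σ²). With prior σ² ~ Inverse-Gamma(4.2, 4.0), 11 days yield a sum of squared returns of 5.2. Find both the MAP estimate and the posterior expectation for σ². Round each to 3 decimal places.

Posterior: Inverse-Gamma(shape = 4.2+11/2 = 9.7, scale = 4.0+5.2/2 = 6.6).
Mode = β/(α+1) = 6.6/10.7 = 0.617.
Mean = β/(α−1) = 6.6/8.7 = 0.759.

MAP: 0.617. Posterior mean: 0.759.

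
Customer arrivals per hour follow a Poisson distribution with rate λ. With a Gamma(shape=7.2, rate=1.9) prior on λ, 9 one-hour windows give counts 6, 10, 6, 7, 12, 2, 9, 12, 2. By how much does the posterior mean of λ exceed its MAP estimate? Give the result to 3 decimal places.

Σ counts = 66. Posterior: Gamma(shape = 7.2+66 = 73.2, rate = 1.9+9 = 10.9).
Mode = (α−1)/β = 72.2/10.9 = 6.624.
Mean = α/β = 73.2/10.9 = 6.716.
Difference = 6.716 − 6.624 = 0.092.

0.092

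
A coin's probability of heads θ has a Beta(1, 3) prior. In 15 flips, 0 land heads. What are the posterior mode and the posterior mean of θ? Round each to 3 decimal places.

MAP = 0.000, posterior mean = 0.053

Posterior: Beta(1+0, 3+15) = Beta(1, 18).
Since α = 1 ≤ 1 and β > 1, the Beta density is monotone decreasing on [0,1]; the mode is at 0.
Mean = 1/(1+18) = 0.053.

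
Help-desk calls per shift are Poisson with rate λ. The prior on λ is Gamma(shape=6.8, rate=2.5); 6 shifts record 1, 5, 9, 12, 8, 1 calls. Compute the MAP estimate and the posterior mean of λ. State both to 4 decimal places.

λ_MAP = 4.9176, E[λ|data] = 5.0353

Σ counts = 36. Posterior: Gamma(shape = 6.8+36 = 42.8, rate = 2.5+6 = 8.5).
Mode = (α−1)/β = 41.8/8.5 = 4.9176.
Mean = α/β = 42.8/8.5 = 5.0353.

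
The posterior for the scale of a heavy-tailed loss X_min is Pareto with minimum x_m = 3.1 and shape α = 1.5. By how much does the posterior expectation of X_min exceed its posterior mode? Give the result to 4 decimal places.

The Pareto density is strictly decreasing on [x_m, ∞), so the mode is x_m = 3.1000.
Mean = α·x_m/(α−1) = 1.5·3.1/0.5 = 9.3000.
Difference = 9.3000 − 3.1000 = 6.2000.

6.2000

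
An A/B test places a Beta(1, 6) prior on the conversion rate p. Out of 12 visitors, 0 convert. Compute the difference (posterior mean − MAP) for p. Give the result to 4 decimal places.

Posterior: Beta(1+0, 6+12) = Beta(1, 18).
Since α = 1 ≤ 1 and β > 1, the Beta density is monotone decreasing on [0,1]; the mode is at 0.
Mean = 1/(1+18) = 0.0526.
Difference = 0.0526 − 0.0000 = 0.0526.

0.0526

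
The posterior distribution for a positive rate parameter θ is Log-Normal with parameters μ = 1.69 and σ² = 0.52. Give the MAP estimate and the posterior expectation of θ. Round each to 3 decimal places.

Mode = exp(μ − σ²) = exp(1.17) = 3.222.
Mean = exp(μ + σ²/2) = exp(1.950) = 7.029.

MAP = 3.222; posterior mean = 7.029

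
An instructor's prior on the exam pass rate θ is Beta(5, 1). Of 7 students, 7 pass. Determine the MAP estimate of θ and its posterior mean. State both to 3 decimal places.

Posterior: Beta(5+7, 1+0) = Beta(12, 1).
Since β = 1 ≤ 1 and α > 1, the Beta density is monotone increasing on [0,1]; the mode is at 1.
Mean = 12/(12+1) = 0.923.

MAP: 1.000. Posterior mean: 0.923.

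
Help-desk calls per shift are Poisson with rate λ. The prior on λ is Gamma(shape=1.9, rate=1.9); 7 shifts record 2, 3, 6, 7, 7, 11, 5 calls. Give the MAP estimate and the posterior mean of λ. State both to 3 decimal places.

Σ counts = 41. Posterior: Gamma(shape = 1.9+41 = 42.9, rate = 1.9+7 = 8.9).
Mode = (α−1)/β = 41.9/8.9 = 4.708.
Mean = α/β = 42.9/8.9 = 4.820.

λ_MAP = 4.708, E[λ|data] = 4.820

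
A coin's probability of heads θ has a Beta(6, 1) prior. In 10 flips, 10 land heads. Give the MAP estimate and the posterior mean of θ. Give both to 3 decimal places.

MAP estimate = 1.000, posterior mean = 0.941

Posterior: Beta(6+10, 1+0) = Beta(16, 1).
Since β = 1 ≤ 1 and α > 1, the Beta density is monotone increasing on [0,1]; the mode is at 1.
Mean = 16/(16+1) = 0.941.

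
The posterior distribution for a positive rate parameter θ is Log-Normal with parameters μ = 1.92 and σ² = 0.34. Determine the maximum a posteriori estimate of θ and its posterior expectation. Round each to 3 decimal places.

Mode = exp(μ − σ²) = exp(1.58) = 4.855.
Mean = exp(μ + σ²/2) = exp(2.090) = 8.085.

MAP = 4.855; posterior mean = 8.085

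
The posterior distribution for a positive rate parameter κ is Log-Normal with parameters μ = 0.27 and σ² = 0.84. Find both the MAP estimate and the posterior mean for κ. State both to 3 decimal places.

Mode = exp(μ − σ²) = exp(-0.57) = 0.566.
Mean = exp(μ + σ²/2) = exp(0.690) = 1.994.
The mean is pulled above the mode by the posterior's right skew.

κ_MAP = 0.566, E[κ|data] = 1.994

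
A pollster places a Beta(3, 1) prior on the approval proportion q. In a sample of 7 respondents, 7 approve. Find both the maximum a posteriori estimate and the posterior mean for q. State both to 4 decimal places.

Posterior: Beta(3+7, 1+0) = Beta(10, 1).
Since β = 1 ≤ 1 and α > 1, the Beta density is monotone increasing on [0,1]; the mode is at 1.
Mean = 10/(10+1) = 0.9091.

maximum a posteriori estimate = 1.0000, posterior mean = 0.9091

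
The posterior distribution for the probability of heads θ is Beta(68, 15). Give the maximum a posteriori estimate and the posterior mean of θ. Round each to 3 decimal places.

Mode = (68−1)/(68+15−2) = 67/81 = 0.827.
Mean = 68/(68+15) = 68/83 = 0.819.
Mode > mean: the posterior has a left tail.

maximum a posteriori estimate = 0.827, posterior mean = 0.819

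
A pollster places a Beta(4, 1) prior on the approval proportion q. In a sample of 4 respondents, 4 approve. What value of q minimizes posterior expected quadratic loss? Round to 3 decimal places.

0.889

Posterior: Beta(4+4, 1+0) = Beta(8, 1).
Since β = 1 ≤ 1 and α > 1, the Beta density is monotone increasing on [0,1]; the mode is at 1.
Mean = 8/(8+1) = 0.889.
Quadratic loss ⇒ the optimal estimator is the posterior mean.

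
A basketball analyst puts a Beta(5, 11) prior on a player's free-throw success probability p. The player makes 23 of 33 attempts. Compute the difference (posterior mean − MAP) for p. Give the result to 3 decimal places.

Posterior: Beta(5+23, 11+10) = Beta(28, 21).
Mode = (28−1)/(28+21−2) = 27/47 = 0.574.
Mean = 28/(28+21) = 28/49 = 0.571.
Difference = 0.571 − 0.574 = -0.003.
Left-skewed posterior ⇒ mean < mode.

-0.003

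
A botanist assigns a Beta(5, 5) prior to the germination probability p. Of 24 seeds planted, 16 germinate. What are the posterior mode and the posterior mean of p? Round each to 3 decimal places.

p_MAP = 0.625, E[p|data] = 0.618

Posterior: Beta(5+16, 5+8) = Beta(21, 13).
Mode = (21−1)/(21+13−2) = 20/32 = 0.625.
Mean = 21/(21+13) = 21/34 = 0.618.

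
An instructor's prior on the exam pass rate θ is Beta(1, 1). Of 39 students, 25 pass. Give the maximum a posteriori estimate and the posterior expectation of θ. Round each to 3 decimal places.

θ_MAP = 0.641, E[θ|data] = 0.634

Posterior: Beta(1+25, 1+14) = Beta(26, 15).
Mode = (26−1)/(26+15−2) = 25/39 = 0.641.
With a flat prior the MAP equals the MLE, 25/39.
Mean = 26/(26+15) = 26/41 = 0.634.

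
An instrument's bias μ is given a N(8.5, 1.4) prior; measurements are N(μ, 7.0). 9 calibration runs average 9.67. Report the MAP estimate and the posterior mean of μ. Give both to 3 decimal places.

MAP = 9.252; posterior mean = 9.252

Posterior for μ is Normal. Precision-weighted mean: (1/1.4·8.5 + 9/7.0·9.67) / (1/1.4 + 9/7.0) = 9.252.
A Normal posterior is symmetric, so mode = mean.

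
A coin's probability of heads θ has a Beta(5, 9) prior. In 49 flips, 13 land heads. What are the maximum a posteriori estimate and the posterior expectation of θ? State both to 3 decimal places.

maximum a posteriori estimate = 0.279, posterior expectation = 0.286

Posterior: Beta(5+13, 9+36) = Beta(18, 45).
Mode = (18−1)/(18+45−2) = 17/61 = 0.279.
Mean = 18/(18+45) = 18/63 = 0.286.
The mean is pulled above the mode by the posterior's right skew.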